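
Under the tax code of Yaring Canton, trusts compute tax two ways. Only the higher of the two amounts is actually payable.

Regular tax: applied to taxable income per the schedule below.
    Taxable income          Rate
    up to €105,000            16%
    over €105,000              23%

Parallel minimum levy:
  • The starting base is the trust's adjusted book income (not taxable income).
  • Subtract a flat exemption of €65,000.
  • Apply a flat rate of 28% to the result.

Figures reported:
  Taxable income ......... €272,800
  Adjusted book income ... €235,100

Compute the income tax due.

€55,394

Parallel minimum levy:
  Base (adjusted book income): €235,100
  Less exemption €65,000 → base €170,100
  €170,100 × 28% = €47,628

Regular tax:
  €105,000 × 16% = €16,800
  €167,800 × 23% = €38,594
  → €55,394

€55,394 > €47,628, so the regular tax governs.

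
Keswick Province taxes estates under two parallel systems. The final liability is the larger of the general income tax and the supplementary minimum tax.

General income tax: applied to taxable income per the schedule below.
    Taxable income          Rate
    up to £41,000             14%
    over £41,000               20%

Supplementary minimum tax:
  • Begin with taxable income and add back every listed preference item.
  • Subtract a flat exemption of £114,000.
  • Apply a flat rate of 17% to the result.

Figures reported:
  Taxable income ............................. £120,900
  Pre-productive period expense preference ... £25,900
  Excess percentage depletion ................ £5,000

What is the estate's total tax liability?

£21,720

General income tax:
  £41,000 × 14% = £5,740
  £79,900 × 20% = £15,980
  → £21,720

Supplementary minimum tax:
  Adjusted income: £120,900 + £25,900 + £5,000 = £151,800
  Less exemption £114,000 → base £37,800
  £37,800 × 17% = £6,426

£21,720 > £6,426, so the general income tax governs.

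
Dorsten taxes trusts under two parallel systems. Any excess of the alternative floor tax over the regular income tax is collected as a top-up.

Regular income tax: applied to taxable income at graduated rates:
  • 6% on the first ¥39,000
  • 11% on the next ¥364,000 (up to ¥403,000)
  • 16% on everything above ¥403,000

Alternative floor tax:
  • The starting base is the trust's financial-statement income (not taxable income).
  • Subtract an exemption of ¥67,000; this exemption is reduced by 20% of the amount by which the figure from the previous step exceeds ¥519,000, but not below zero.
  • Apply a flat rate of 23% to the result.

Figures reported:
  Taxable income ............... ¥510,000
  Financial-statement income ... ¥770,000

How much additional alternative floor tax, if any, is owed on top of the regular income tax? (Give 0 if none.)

¥113,736

Alternative floor tax:
  Base (financial-statement income): ¥770,000
  Exemption: ¥67,000 − 20% × (¥770,000 − ¥519,000) = ¥67,000 − ¥50,200 = ¥16,800
  Base: ¥770,000 − ¥16,800 = ¥753,200
  ¥753,200 × 23% = ¥173,236

Regular income tax:
  ¥39,000 × 6% = ¥2,340
  ¥364,000 × 11% = ¥40,040
  ¥107,000 × 16% = ¥17,120
  → ¥59,500

Excess of alternative floor tax over regular income tax: ¥173,236 − ¥59,500 = ¥113,736.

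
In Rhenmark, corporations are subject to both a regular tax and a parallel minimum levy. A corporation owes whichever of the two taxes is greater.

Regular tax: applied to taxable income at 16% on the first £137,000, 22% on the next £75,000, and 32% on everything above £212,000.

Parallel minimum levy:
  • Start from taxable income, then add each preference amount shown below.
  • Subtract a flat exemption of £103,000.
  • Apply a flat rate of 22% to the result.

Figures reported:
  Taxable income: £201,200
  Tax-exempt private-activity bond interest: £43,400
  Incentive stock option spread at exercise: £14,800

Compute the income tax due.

Regular tax:
  £137,000 × 16% = £21,920
  £64,200 × 22% = £14,124
  → £36,044

Parallel minimum levy:
  Adjusted income: £201,200 + £43,400 + £14,800 = £259,400
  Less exemption £103,000 → base £156,400
  £156,400 × 22% = £34,408

£36,044 > £34,408, so the regular tax governs.

£36,044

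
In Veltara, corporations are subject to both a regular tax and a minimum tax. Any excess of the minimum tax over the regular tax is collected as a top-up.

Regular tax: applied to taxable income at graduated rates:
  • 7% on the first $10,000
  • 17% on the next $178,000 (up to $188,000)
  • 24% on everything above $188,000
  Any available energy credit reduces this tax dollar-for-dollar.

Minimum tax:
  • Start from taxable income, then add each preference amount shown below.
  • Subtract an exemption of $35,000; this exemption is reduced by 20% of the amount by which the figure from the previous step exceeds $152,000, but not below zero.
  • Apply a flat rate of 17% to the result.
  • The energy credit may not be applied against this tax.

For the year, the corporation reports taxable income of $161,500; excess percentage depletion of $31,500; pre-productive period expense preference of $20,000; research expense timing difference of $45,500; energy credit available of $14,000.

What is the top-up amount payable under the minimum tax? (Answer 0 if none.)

Minimum tax:
  Adjusted income: $161,500 + $31,500 + $20,000 + $45,500 = $258,500
  Exemption: $35,000 − 20% × ($258,500 − $152,000) = $35,000 − $21,300 = $13,700
  Base: $258,500 − $13,700 = $244,800
  $244,800 × 17% = $41,616

Regular tax:
  $10,000 × 7% = $700
  $151,500 × 17% = $25,755
  → $26,455
  Less energy credit $14,000 → $12,455

Excess of minimum tax over regular tax: $41,616 − $12,455 = $29,161.

$29,161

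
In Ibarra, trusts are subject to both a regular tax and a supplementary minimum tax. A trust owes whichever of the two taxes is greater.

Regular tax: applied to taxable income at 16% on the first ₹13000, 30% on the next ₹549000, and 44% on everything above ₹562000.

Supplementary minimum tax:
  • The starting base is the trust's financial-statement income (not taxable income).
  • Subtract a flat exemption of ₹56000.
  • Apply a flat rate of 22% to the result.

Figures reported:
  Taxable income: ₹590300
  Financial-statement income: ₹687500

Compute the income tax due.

₹179232

Regular tax:
  ₹13000 × 16% = ₹2080
  ₹549000 × 30% = ₹164700
  ₹28300 × 44% = ₹12452
  → ₹179232

Supplementary minimum tax:
  Base (financial-statement income): ₹687500
  Less exemption ₹56000 → base ₹631500
  ₹631500 × 22% = ₹138930

₹179232 > ₹138930, so the regular tax governs.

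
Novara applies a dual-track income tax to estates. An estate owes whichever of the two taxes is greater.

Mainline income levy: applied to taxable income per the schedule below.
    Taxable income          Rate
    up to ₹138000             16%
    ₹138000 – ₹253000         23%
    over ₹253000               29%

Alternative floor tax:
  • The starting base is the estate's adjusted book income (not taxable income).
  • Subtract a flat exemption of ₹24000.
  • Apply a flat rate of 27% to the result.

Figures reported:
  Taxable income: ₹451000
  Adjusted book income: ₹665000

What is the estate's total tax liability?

Alternative floor tax:
  Base (adjusted book income): ₹665000
  Less exemption ₹24000 → base ₹641000
  ₹641000 × 27% = ₹173070

Mainline income levy:
  ₹138000 × 16% = ₹22080
  ₹115000 × 23% = ₹26450
  ₹198000 × 29% = ₹57420
  → ₹105950

₹173070 > ₹105950, so the alternative floor tax is the binding amount.

₹173070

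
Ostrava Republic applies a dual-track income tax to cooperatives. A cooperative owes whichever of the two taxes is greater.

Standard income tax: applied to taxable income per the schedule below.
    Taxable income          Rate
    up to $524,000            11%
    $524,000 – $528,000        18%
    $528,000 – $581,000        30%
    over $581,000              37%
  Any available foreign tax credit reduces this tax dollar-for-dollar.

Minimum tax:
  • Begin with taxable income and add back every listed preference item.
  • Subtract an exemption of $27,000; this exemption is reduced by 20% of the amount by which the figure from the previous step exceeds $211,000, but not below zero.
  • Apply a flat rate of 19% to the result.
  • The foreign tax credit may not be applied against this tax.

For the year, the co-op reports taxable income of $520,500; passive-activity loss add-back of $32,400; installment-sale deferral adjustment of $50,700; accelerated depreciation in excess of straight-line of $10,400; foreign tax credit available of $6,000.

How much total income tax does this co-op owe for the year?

$116,660

Minimum tax:
  Adjusted income: $520,500 + $32,400 + $50,700 + $10,400 = $614,000
  Exemption: 20% × ($614,000 − $211,000) = $80,600 ≥ $27,000, so the exemption is fully phased out
  Base: $614,000 − $0 = $614,000
  $614,000 × 19% = $116,660

Standard income tax:
  $520,500 × 11% = $57,255
  Less foreign tax credit $6,000 → $51,255

$116,660 > $51,255, so the minimum tax is the binding amount.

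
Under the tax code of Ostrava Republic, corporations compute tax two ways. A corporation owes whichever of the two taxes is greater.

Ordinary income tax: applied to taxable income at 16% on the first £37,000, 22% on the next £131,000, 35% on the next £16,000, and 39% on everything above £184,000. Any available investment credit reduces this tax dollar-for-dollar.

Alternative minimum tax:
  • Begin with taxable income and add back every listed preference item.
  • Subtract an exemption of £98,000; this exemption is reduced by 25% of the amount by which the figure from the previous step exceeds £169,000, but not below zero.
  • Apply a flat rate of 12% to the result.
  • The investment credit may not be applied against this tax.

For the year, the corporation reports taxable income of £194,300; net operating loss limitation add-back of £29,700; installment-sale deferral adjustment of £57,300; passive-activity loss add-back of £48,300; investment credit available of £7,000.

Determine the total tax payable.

Alternative minimum tax:
  Adjusted income: £194,300 + £29,700 + £57,300 + £48,300 = £329,600
  Exemption: £98,000 − 25% × (£329,600 − £169,000) = £98,000 − £40,150 = £57,850
  Base: £329,600 − £57,850 = £271,750
  £271,750 × 12% = £32,610

Ordinary income tax:
  £37,000 × 16% = £5,920
  £131,000 × 22% = £28,820
  £16,000 × 35% = £5,600
  £10,300 × 39% = £4,017
  → £44,357
  Less investment credit £7,000 → £37,357

£37,357 > £32,610, so the ordinary income tax governs.

£37,357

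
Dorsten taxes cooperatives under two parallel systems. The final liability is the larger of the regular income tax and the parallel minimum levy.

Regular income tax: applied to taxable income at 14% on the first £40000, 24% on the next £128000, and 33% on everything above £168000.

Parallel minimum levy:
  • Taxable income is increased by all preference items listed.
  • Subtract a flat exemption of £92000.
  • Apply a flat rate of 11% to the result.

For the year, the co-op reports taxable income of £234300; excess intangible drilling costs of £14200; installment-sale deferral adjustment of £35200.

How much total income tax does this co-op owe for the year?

£58199

Parallel minimum levy:
  Adjusted income: £234300 + £14200 + £35200 = £283700
  Less exemption £92000 → base £191700
  £191700 × 11% = £21087

Regular income tax:
  £40000 × 14% = £5600
  £128000 × 24% = £30720
  £66300 × 33% = £21879
  → £58199

£58199 > £21087, so the regular income tax governs.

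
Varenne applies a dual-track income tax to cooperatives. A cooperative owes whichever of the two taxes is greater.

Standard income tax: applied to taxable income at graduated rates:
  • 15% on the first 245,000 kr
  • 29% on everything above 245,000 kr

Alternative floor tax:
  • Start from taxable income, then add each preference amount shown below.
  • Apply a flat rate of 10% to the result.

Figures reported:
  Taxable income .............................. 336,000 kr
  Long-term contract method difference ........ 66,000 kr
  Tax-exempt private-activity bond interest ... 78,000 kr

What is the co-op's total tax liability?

63,140 kr

Alternative floor tax:
  Adjusted income: 336,000 kr + 66,000 kr + 78,000 kr = 480,000 kr
  480,000 kr × 10% = 48,000 kr

Standard income tax:
  245,000 kr × 15% = 36,750 kr
  91,000 kr × 29% = 26,390 kr
  → 63,140 kr

63,140 kr > 48,000 kr, so the standard income tax governs.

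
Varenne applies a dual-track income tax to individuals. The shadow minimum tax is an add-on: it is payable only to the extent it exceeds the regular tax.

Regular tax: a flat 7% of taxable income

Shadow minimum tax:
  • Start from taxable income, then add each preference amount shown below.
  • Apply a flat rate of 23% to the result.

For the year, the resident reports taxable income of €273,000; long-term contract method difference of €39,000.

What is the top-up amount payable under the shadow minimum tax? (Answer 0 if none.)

€52,650

Shadow minimum tax:
  Adjusted income: €273,000 + €39,000 = €312,000
  €312,000 × 23% = €71,760

Regular tax:
  €273,000 × 7% = €19,110

Excess of shadow minimum tax over regular tax: €71,760 − €19,110 = €52,650.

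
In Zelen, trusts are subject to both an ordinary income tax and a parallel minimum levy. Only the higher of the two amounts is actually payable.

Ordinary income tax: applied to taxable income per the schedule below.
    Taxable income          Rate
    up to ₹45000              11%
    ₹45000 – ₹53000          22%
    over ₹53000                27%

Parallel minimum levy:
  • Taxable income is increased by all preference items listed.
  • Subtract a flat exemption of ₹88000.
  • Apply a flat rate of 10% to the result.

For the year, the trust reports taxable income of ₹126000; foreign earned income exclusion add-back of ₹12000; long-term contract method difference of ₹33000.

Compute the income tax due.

Parallel minimum levy:
  Adjusted income: ₹126000 + ₹12000 + ₹33000 = ₹171000
  Less exemption ₹88000 → base ₹83000
  ₹83000 × 10% = ₹8300

Ordinary income tax:
  ₹45000 × 11% = ₹4950
  ₹8000 × 22% = ₹1760
  ₹73000 × 27% = ₹19710
  → ₹26420

₹26420 > ₹8300, so the ordinary income tax governs.

₹26420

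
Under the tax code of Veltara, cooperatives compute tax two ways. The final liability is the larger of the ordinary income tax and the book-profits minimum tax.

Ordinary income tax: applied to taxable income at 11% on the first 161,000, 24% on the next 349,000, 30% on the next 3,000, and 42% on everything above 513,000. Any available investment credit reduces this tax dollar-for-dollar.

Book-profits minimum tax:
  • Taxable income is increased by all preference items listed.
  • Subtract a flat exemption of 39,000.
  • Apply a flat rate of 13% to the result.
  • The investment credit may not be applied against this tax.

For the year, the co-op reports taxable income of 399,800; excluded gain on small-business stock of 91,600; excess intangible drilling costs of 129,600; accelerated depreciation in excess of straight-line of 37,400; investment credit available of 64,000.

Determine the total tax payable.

80,522

Book-profits minimum tax:
  Adjusted income: 399,800 + 91,600 + 129,600 + 37,400 = 658,400
  Less exemption 39,000 → base 619,400
  619,400 × 13% = 80,522

Ordinary income tax:
  161,000 × 11% = 17,710
  238,800 × 24% = 57,312
  → 75,022
  Less investment credit 64,000 → 11,022

80,522 > 11,022, so the book-profits minimum tax is the binding amount.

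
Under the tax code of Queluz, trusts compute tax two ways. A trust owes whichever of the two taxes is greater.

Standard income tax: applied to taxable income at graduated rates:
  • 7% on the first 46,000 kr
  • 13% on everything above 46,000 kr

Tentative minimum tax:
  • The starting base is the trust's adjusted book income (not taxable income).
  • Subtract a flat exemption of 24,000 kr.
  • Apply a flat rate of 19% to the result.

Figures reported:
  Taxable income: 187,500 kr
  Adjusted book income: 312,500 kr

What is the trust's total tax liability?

Tentative minimum tax:
  Base (adjusted book income): 312,500 kr
  Less exemption 24,000 kr → base 288,500 kr
  288,500 kr × 19% = 54,815 kr

Standard income tax:
  46,000 kr × 7% = 3,220 kr
  141,500 kr × 13% = 18,395 kr
  → 21,615 kr

54,815 kr > 21,615 kr, so the tentative minimum tax is the binding amount.

54,815 kr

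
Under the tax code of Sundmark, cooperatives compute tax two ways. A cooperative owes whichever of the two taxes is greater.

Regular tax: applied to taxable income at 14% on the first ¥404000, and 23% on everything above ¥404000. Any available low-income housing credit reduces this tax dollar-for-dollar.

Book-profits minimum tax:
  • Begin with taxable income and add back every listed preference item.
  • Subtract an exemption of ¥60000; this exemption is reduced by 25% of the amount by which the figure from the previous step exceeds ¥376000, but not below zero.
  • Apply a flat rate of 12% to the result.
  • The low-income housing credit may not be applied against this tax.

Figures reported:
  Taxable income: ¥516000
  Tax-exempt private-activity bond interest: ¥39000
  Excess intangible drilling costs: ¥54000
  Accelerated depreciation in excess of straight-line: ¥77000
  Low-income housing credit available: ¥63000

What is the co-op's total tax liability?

Book-profits minimum tax:
  Adjusted income: ¥516000 + ¥39000 + ¥54000 + ¥77000 = ¥686000
  Exemption: 25% × (¥686000 − ¥376000) = ¥77500 ≥ ¥60000, so the exemption is fully phased out
  Base: ¥686000 − ¥0 = ¥686000
  ¥686000 × 12% = ¥82320

Regular tax:
  ¥404000 × 14% = ¥56560
  ¥112000 × 23% = ¥25760
  → ¥82320
  Less low-income housing credit ¥63000 → ¥19320

¥82320 > ¥19320, so the book-profits minimum tax is the binding amount.

¥82320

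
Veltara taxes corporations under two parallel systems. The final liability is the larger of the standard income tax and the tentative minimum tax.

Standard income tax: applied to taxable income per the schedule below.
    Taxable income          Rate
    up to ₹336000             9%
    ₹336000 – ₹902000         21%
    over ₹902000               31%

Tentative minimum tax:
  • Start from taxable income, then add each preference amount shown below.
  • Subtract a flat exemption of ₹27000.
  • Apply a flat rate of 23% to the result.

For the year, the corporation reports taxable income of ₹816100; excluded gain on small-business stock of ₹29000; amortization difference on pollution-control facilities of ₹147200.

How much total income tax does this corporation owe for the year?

₹222019

Tentative minimum tax:
  Adjusted income: ₹816100 + ₹29000 + ₹147200 = ₹992300
  Less exemption ₹27000 → base ₹965300
  ₹965300 × 23% = ₹222019

Standard income tax:
  ₹336000 × 9% = ₹30240
  ₹480100 × 21% = ₹100821
  → ₹131061

₹222019 > ₹131061, so the tentative minimum tax is the binding amount.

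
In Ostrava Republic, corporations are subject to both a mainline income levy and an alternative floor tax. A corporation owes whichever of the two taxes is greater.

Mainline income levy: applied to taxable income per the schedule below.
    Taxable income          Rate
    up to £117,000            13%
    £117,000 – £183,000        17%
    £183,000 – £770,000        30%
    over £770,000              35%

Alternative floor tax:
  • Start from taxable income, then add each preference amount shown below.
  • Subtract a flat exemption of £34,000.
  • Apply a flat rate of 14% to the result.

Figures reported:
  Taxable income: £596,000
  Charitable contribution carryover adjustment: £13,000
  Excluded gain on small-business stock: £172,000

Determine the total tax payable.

£150,330

Mainline income levy:
  £117,000 × 13% = £15,210
  £66,000 × 17% = £11,220
  £413,000 × 30% = £123,900
  → £150,330

Alternative floor tax:
  Adjusted income: £596,000 + £13,000 + £172,000 = £781,000
  Less exemption £34,000 → base £747,000
  £747,000 × 14% = £104,580

£150,330 > £104,580, so the mainline income levy governs.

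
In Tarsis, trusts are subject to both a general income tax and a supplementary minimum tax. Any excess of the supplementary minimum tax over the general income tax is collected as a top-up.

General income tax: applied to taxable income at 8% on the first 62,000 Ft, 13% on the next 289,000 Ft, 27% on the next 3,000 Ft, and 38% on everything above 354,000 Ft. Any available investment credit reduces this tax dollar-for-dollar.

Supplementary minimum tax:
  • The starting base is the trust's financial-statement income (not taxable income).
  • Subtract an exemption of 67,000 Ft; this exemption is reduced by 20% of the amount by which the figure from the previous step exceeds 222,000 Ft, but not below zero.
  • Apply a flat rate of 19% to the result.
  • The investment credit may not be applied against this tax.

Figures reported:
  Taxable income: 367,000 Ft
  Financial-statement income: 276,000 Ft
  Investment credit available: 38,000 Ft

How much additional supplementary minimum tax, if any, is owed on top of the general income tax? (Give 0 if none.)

General income tax:
  62,000 Ft × 8% = 4,960 Ft
  289,000 Ft × 13% = 37,570 Ft
  3,000 Ft × 27% = 810 Ft
  13,000 Ft × 38% = 4,940 Ft
  → 48,280 Ft
  Less investment credit 38,000 Ft → 10,280 Ft

Supplementary minimum tax:
  Base (financial-statement income): 276,000 Ft
  Exemption: 67,000 Ft − 20% × (276,000 Ft − 222,000 Ft) = 67,000 Ft − 10,800 Ft = 56,200 Ft
  Base: 276,000 Ft − 56,200 Ft = 219,800 Ft
  219,800 Ft × 19% = 41,762 Ft

Excess of supplementary minimum tax over general income tax: 41,762 Ft − 10,280 Ft = 31,482 Ft.

31,482 Ft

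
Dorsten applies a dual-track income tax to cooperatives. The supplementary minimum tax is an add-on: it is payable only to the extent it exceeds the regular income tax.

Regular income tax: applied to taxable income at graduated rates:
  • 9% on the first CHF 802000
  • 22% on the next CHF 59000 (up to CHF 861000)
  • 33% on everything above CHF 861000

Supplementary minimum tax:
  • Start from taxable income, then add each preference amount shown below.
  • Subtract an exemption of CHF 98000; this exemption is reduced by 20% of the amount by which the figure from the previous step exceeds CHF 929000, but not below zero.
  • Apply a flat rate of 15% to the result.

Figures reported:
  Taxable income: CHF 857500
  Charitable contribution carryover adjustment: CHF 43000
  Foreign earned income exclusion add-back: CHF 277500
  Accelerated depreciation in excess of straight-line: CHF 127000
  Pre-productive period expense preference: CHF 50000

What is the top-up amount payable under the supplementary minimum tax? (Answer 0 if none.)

CHF 116940

Regular income tax:
  CHF 802000 × 9% = CHF 72180
  CHF 55500 × 22% = CHF 12210
  → CHF 84390

Supplementary minimum tax:
  Adjusted income: CHF 857500 + CHF 43000 + CHF 277500 + CHF 127000 + CHF 50000 = CHF 1355000
  Exemption: CHF 98000 − 20% × (CHF 1355000 − CHF 929000) = CHF 98000 − CHF 85200 = CHF 12800
  Base: CHF 1355000 − CHF 12800 = CHF 1342200
  CHF 1342200 × 15% = CHF 201330

Excess of supplementary minimum tax over regular income tax: CHF 201330 − CHF 84390 = CHF 116940.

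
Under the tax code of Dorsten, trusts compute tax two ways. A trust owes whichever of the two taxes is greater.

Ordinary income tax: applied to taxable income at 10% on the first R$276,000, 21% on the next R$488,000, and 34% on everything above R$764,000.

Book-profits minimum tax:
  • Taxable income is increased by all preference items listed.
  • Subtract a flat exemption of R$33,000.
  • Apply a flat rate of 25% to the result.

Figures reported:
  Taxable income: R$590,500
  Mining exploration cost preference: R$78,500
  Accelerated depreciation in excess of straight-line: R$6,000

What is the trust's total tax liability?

Ordinary income tax:
  R$276,000 × 10% = R$27,600
  R$314,500 × 21% = R$66,045
  → R$93,645

Book-profits minimum tax:
  Adjusted income: R$590,500 + R$78,500 + R$6,000 = R$675,000
  Less exemption R$33,000 → base R$642,000
  R$642,000 × 25% = R$160,500

R$160,500 > R$93,645, so the book-profits minimum tax is the binding amount.

R$160,500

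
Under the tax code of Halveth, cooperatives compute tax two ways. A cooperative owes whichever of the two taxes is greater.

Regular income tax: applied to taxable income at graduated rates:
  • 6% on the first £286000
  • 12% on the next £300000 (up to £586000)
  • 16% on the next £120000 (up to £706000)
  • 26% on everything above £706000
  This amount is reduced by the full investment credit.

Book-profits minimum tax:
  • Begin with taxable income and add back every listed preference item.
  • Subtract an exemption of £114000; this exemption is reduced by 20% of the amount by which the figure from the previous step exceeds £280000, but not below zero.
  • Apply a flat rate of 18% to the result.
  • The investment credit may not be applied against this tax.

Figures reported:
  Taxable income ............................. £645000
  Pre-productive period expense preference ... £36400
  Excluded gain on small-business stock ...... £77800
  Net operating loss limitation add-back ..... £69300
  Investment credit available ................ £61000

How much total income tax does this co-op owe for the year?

£148356

Book-profits minimum tax:
  Adjusted income: £645000 + £36400 + £77800 + £69300 = £828500
  Exemption: £114000 − 20% × (£828500 − £280000) = £114000 − £109700 = £4300
  Base: £828500 − £4300 = £824200
  £824200 × 18% = £148356

Regular income tax:
  £286000 × 6% = £17160
  £300000 × 12% = £36000
  £59000 × 16% = £9440
  → £62600
  Less investment credit £61000 → £1600

£148356 > £1600, so the book-profits minimum tax is the binding amount.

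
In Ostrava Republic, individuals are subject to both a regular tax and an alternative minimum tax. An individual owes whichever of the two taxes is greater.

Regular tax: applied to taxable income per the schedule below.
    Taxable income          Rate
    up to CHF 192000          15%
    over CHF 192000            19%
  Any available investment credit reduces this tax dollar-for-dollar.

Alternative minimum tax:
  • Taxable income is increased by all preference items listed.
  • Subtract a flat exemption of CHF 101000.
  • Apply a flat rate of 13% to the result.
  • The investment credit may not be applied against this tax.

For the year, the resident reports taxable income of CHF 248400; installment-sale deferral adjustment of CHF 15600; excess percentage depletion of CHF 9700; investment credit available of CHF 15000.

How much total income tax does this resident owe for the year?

CHF 24516

Regular tax:
  CHF 192000 × 15% = CHF 28800
  CHF 56400 × 19% = CHF 10716
  → CHF 39516
  Less investment credit CHF 15000 → CHF 24516

Alternative minimum tax:
  Adjusted income: CHF 248400 + CHF 15600 + CHF 9700 = CHF 273700
  Less exemption CHF 101000 → base CHF 172700
  CHF 172700 × 13% = CHF 22451

CHF 24516 > CHF 22451, so the regular tax governs.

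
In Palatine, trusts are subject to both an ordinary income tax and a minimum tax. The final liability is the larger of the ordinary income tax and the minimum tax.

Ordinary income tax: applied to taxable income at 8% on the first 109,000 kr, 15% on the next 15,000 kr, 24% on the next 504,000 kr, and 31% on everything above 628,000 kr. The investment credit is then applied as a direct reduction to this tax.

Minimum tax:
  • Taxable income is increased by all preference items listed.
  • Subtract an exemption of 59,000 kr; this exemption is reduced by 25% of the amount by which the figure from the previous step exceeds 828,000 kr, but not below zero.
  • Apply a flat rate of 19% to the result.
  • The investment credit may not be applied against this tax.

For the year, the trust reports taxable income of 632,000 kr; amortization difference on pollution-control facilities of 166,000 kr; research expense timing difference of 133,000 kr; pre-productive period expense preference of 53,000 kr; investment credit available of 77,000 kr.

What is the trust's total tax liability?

Ordinary income tax:
  109,000 kr × 8% = 8,720 kr
  15,000 kr × 15% = 2,250 kr
  504,000 kr × 24% = 120,960 kr
  4,000 kr × 31% = 1,240 kr
  → 133,170 kr
  Less investment credit 77,000 kr → 56,170 kr

Minimum tax:
  Adjusted income: 632,000 kr + 166,000 kr + 133,000 kr + 53,000 kr = 984,000 kr
  Exemption: 59,000 kr − 25% × (984,000 kr − 828,000 kr) = 59,000 kr − 39,000 kr = 20,000 kr
  Base: 984,000 kr − 20,000 kr = 964,000 kr
  964,000 kr × 19% = 183,160 kr

183,160 kr > 56,170 kr, so the minimum tax is the binding amount.

183,160 kr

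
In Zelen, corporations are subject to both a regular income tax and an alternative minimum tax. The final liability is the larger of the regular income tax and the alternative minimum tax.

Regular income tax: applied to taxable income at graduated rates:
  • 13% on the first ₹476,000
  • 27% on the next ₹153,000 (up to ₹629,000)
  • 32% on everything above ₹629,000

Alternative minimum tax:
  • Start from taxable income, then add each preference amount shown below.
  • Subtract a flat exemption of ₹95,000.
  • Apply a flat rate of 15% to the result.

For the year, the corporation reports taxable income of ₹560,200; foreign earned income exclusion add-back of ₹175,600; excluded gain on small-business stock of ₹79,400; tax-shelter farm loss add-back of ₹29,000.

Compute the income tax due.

₹112,380

Regular income tax:
  ₹476,000 × 13% = ₹61,880
  ₹84,200 × 27% = ₹22,734
  → ₹84,614

Alternative minimum tax:
  Adjusted income: ₹560,200 + ₹175,600 + ₹79,400 + ₹29,000 = ₹844,200
  Less exemption ₹95,000 → base ₹749,200
  ₹749,200 × 15% = ₹112,380

₹112,380 > ₹84,614, so the alternative minimum tax is the binding amount.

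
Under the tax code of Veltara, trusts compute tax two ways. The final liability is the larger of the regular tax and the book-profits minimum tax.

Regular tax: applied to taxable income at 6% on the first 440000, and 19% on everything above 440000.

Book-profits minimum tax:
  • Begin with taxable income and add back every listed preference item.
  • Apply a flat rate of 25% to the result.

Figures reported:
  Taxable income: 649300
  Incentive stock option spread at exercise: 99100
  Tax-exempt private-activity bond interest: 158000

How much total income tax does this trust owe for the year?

Regular tax:
  440000 × 6% = 26400
  209300 × 19% = 39767
  → 66167

Book-profits minimum tax:
  Adjusted income: 649300 + 99100 + 158000 = 906400
  906400 × 25% = 226600

226600 > 66167, so the book-profits minimum tax is the binding amount.

226600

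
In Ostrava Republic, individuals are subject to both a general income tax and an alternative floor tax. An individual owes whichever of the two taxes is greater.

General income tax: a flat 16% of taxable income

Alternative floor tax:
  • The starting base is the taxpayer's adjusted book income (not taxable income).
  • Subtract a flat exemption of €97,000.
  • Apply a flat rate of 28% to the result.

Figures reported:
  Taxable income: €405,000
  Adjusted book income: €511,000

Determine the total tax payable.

Alternative floor tax:
  Base (adjusted book income): €511,000
  Less exemption €97,000 → base €414,000
  €414,000 × 28% = €115,920

General income tax:
  €405,000 × 16% = €64,800

€115,920 > €64,800, so the alternative floor tax is the binding amount.

€115,920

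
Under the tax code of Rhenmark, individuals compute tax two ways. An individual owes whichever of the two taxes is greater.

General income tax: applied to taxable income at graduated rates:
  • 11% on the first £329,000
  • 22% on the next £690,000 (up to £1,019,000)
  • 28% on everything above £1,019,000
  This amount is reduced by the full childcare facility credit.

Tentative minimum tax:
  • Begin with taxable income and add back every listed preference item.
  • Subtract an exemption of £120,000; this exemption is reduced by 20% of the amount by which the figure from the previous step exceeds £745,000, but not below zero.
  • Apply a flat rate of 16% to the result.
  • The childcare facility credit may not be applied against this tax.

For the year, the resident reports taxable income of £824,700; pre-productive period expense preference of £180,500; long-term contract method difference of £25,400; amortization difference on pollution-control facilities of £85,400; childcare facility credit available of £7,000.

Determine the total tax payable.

Tentative minimum tax:
  Adjusted income: £824,700 + £180,500 + £25,400 + £85,400 = £1,116,000
  Exemption: £120,000 − 20% × (£1,116,000 − £745,000) = £120,000 − £74,200 = £45,800
  Base: £1,116,000 − £45,800 = £1,070,200
  £1,070,200 × 16% = £171,232

General income tax:
  £329,000 × 11% = £36,190
  £495,700 × 22% = £109,054
  → £145,244
  Less childcare facility credit £7,000 → £138,244

£171,232 > £138,244, so the tentative minimum tax is the binding amount.

£171,232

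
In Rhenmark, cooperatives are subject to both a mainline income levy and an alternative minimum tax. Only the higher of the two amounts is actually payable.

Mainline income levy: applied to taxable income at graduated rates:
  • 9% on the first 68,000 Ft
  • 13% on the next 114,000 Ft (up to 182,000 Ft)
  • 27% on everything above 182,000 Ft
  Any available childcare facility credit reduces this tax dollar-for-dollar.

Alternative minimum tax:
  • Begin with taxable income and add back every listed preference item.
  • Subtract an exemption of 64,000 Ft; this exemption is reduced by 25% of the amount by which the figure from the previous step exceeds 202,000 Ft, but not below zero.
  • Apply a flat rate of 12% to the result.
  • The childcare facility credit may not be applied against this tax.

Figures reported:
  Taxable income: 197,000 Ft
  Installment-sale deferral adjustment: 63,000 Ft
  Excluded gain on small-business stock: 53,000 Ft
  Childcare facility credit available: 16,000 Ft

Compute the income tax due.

33,210 Ft

Alternative minimum tax:
  Adjusted income: 197,000 Ft + 63,000 Ft + 53,000 Ft = 313,000 Ft
  Exemption: 64,000 Ft − 25% × (313,000 Ft − 202,000 Ft) = 64,000 Ft − 27,750 Ft = 36,250 Ft
  Base: 313,000 Ft − 36,250 Ft = 276,750 Ft
  276,750 Ft × 12% = 33,210 Ft

Mainline income levy:
  68,000 Ft × 9% = 6,120 Ft
  114,000 Ft × 13% = 14,820 Ft
  15,000 Ft × 27% = 4,050 Ft
  → 24,990 Ft
  Less childcare facility credit 16,000 Ft → 8,990 Ft

33,210 Ft > 8,990 Ft, so the alternative minimum tax is the binding amount.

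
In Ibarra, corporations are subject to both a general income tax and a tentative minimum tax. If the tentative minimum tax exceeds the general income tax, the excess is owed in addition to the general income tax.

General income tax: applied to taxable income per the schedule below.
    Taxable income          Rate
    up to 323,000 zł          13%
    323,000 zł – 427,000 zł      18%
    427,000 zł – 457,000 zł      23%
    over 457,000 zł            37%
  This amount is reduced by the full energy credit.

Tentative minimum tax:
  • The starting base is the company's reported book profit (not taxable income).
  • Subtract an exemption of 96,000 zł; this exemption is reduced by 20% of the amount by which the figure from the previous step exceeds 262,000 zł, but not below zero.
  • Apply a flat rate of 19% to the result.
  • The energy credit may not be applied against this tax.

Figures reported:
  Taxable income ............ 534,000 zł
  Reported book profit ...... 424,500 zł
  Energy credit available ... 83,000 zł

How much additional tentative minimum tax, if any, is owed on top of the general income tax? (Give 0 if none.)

General income tax:
  323,000 zł × 13% = 41,990 zł
  104,000 zł × 18% = 18,720 zł
  30,000 zł × 23% = 6,900 zł
  77,000 zł × 37% = 28,490 zł
  → 96,100 zł
  Less energy credit 83,000 zł → 13,100 zł

Tentative minimum tax:
  Base (reported book profit): 424,500 zł
  Exemption: 96,000 zł − 20% × (424,500 zł − 262,000 zł) = 96,000 zł − 32,500 zł = 63,500 zł
  Base: 424,500 zł − 63,500 zł = 361,000 zł
  361,000 zł × 19% = 68,590 zł

Excess of tentative minimum tax over general income tax: 68,590 zł − 13,100 zł = 55,490 zł.

55,490 zł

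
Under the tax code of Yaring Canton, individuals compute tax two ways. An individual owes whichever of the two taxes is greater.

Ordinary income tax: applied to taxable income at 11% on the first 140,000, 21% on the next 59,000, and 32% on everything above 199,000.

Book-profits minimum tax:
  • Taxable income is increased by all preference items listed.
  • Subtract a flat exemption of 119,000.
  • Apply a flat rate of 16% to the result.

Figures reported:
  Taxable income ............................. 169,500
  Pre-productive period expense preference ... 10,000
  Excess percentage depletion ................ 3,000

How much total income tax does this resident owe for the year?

21,595

Ordinary income tax:
  140,000 × 11% = 15,400
  29,500 × 21% = 6,195
  → 21,595

Book-profits minimum tax:
  Adjusted income: 169,500 + 10,000 + 3,000 = 182,500
  Less exemption 119,000 → base 63,500
  63,500 × 16% = 10,160

21,595 > 10,160, so the ordinary income tax governs.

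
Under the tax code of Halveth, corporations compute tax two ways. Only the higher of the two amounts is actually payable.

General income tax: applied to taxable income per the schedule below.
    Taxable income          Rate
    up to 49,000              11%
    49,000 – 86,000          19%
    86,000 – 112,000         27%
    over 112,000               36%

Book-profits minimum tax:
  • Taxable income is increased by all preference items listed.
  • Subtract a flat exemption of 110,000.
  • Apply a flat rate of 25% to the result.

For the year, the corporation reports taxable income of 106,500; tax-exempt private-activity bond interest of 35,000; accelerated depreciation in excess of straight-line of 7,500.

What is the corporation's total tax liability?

Book-profits minimum tax:
  Adjusted income: 106,500 + 35,000 + 7,500 = 149,000
  Less exemption 110,000 → base 39,000
  39,000 × 25% = 9,750

General income tax:
  49,000 × 11% = 5,390
  37,000 × 19% = 7,030
  20,500 × 27% = 5,535
  → 17,955

17,955 > 9,750, so the general income tax governs.

17,955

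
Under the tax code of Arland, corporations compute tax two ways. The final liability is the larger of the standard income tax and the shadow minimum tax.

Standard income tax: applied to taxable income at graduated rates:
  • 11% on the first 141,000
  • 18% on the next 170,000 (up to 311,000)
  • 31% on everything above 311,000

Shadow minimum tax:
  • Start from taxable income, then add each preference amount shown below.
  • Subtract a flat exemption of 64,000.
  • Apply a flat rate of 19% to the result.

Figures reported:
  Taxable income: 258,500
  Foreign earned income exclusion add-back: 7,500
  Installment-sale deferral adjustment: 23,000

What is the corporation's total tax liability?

Shadow minimum tax:
  Adjusted income: 258,500 + 7,500 + 23,000 = 289,000
  Less exemption 64,000 → base 225,000
  225,000 × 19% = 42,750

Standard income tax:
  141,000 × 11% = 15,510
  117,500 × 18% = 21,150
  → 36,660

42,750 > 36,660, so the shadow minimum tax is the binding amount.

42,750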